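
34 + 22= 56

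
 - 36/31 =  - 36/31 = -1.16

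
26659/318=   83 + 5/6 = 83.83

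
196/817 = 196/817 = 0.24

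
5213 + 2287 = 7500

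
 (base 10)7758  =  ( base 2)1111001001110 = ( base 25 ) ca8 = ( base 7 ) 31422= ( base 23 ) EF7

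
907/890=907/890 = 1.02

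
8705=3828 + 4877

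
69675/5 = 13935= 13935.00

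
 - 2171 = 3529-5700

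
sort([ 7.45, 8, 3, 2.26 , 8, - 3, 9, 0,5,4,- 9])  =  [ - 9 , - 3, 0, 2.26, 3, 4,5,7.45, 8, 8, 9]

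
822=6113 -5291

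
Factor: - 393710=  - 2^1*5^1*39371^1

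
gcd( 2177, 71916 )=1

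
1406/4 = 351 + 1/2 =351.50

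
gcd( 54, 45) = 9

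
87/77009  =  87/77009 = 0.00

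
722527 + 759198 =1481725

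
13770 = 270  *51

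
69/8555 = 69/8555 = 0.01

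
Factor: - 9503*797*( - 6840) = 51805414440 = 2^3*3^2*5^1*13^1* 17^1*19^1*43^1*797^1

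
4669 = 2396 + 2273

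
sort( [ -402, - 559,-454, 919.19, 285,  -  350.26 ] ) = [ - 559, - 454,-402, - 350.26, 285,919.19]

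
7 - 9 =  - 2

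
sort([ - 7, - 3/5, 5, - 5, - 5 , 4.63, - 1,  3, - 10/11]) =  [ - 7,  -  5, - 5, - 1, - 10/11, - 3/5 , 3 , 4.63,  5 ] 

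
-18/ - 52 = 9/26 = 0.35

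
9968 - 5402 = 4566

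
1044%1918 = 1044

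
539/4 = 539/4 = 134.75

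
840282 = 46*18267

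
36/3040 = 9/760=0.01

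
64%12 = 4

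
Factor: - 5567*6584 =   -  2^3  *  19^1*293^1*823^1 = -36653128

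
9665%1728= 1025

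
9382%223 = 16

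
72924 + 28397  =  101321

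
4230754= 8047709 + -3816955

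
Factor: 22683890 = 2^1* 5^1*2268389^1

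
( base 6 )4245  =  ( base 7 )2546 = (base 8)1705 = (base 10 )965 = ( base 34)SD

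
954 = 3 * 318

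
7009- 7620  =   - 611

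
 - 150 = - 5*30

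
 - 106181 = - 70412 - 35769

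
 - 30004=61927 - 91931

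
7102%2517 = 2068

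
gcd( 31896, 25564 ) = 4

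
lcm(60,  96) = 480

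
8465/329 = 25 + 240/329 =25.73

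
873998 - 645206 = 228792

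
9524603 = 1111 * 8573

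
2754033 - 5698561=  -2944528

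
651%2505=651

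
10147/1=10147= 10147.00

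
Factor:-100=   -  2^2 * 5^2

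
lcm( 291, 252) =24444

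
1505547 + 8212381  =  9717928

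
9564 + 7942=17506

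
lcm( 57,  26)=1482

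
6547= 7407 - 860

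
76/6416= 19/1604 = 0.01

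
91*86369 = 7859579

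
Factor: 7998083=1399^1 * 5717^1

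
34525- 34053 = 472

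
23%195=23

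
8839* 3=26517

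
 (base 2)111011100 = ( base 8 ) 734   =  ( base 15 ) 21B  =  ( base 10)476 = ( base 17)1b0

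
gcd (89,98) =1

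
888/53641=888/53641= 0.02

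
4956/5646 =826/941 = 0.88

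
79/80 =79/80 = 0.99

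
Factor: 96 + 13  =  109 = 109^1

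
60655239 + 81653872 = 142309111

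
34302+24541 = 58843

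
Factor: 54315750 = 2^1*3^1 * 5^3*  72421^1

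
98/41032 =49/20516 = 0.00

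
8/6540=2/1635 = 0.00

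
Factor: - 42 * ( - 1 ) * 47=1974 =2^1 * 3^1*7^1*47^1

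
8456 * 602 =5090512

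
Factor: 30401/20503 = 29^( - 1 )*43^1 = 43/29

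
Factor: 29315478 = 2^1*3^1*23^1*79^1*2689^1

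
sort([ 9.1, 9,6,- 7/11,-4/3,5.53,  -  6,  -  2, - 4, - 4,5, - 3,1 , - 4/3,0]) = [  -  6,  -  4,  -  4, - 3, - 2, - 4/3, - 4/3,  -  7/11,0,1,5,5.53,6,  9,9.1] 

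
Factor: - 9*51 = - 459 = - 3^3*17^1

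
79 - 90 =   -  11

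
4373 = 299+4074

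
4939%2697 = 2242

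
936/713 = 936/713 = 1.31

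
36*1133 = 40788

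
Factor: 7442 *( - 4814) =-2^2*29^1 *61^2 *83^1 = - 35825788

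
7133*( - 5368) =- 38289944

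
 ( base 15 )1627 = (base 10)4762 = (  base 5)123022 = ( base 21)agg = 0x129a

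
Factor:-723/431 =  - 3^1*241^1*431^ ( - 1 )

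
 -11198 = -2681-8517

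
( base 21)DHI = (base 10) 6108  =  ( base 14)2324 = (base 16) 17DC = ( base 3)22101020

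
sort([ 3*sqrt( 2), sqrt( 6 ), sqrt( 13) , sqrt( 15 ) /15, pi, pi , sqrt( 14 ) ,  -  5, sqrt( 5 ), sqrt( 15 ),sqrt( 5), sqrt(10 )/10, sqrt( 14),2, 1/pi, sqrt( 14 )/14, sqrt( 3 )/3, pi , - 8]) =[ - 8,-5,sqrt( 15 )/15, sqrt(14 )/14,sqrt( 10 )/10, 1/pi,sqrt(3 )/3 , 2, sqrt( 5),sqrt( 5), sqrt( 6), pi,pi, pi, sqrt( 13) , sqrt( 14 ) , sqrt(14 ),  sqrt( 15), 3 * sqrt( 2 )] 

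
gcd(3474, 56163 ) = 579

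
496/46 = 10+18/23 = 10.78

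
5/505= 1/101 = 0.01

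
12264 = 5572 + 6692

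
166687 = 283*589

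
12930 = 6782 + 6148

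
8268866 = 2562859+5706007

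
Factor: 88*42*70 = 258720 = 2^5*3^1*5^1*7^2*11^1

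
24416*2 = 48832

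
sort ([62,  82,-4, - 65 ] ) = [ - 65, - 4, 62, 82]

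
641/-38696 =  -641/38696 = - 0.02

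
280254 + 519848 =800102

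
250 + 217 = 467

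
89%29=2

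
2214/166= 1107/83=13.34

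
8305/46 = 180  +  25/46 = 180.54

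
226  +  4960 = 5186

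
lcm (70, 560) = 560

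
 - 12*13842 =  - 166104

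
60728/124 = 489 + 23/31 = 489.74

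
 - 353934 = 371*( - 954)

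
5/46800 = 1/9360=0.00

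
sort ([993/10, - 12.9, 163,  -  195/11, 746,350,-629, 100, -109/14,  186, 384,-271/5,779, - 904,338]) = [-904, - 629, -271/5,-195/11, - 12.9, - 109/14, 993/10, 100, 163 , 186,338,350,384 , 746, 779 ]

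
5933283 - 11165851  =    -  5232568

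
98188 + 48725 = 146913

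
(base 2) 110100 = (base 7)103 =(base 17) 31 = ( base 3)1221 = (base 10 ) 52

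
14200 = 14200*1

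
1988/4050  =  994/2025 = 0.49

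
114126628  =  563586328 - 449459700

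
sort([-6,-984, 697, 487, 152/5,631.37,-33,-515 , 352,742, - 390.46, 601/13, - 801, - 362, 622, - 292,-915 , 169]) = [ - 984, - 915, - 801 , - 515,-390.46, - 362, - 292, - 33, - 6, 152/5,601/13,169,  352 , 487, 622 , 631.37,697,  742]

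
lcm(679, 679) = 679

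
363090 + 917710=1280800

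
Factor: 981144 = 2^3 * 3^2 * 13627^1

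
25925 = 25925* 1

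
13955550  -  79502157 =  -65546607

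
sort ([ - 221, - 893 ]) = [ - 893  , - 221 ]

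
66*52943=3494238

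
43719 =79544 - 35825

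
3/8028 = 1/2676 = 0.00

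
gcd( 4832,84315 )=1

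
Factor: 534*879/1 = 469386 =2^1 * 3^2 * 89^1*293^1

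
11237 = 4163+7074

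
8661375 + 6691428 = 15352803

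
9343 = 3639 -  - 5704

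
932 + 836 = 1768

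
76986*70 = 5389020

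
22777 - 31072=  - 8295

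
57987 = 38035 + 19952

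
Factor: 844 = 2^2 * 211^1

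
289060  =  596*485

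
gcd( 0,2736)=2736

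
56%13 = 4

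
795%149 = 50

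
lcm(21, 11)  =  231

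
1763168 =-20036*( - 88 ) 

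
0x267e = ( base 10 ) 9854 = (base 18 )1C78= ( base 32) 9ju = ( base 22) K7K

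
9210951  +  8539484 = 17750435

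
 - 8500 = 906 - 9406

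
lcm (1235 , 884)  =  83980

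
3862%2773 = 1089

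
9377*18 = 168786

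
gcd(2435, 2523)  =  1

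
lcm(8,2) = 8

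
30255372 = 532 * 56871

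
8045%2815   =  2415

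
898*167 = 149966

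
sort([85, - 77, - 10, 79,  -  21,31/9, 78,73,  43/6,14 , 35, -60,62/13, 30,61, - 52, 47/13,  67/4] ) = [ - 77, - 60, - 52, - 21 , - 10, 31/9, 47/13,62/13, 43/6, 14, 67/4,30 , 35,61,73, 78 , 79 , 85 ] 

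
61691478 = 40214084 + 21477394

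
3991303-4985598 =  - 994295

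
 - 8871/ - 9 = 2957/3 = 985.67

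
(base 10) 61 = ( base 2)111101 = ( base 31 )1U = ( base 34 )1r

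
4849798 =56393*86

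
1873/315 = 5  +  298/315 = 5.95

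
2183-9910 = -7727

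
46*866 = 39836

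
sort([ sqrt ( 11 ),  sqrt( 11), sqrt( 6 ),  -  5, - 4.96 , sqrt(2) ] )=[-5,-4.96 , sqrt( 2), sqrt( 6 ), sqrt(11), sqrt(11 ) ] 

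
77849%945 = 359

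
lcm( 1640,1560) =63960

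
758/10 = 75 + 4/5 = 75.80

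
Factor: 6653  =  6653^1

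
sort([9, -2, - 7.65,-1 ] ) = [ - 7.65, - 2,-1,9]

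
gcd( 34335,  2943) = 981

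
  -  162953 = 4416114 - 4579067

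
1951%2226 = 1951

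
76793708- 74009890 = 2783818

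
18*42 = 756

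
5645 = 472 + 5173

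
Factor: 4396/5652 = 3^( - 2 )*7^1   =  7/9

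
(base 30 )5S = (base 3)20121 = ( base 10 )178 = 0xb2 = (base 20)8I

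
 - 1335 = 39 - 1374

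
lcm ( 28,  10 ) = 140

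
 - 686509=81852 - 768361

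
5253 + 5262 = 10515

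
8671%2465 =1276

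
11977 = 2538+9439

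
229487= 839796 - 610309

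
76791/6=12798 + 1/2 = 12798.50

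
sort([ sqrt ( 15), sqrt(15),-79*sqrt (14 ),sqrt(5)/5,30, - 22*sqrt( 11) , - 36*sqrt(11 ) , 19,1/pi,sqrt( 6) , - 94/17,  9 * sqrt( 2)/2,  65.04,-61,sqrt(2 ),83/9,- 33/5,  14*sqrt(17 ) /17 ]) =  [ - 79*sqrt( 14), - 36*sqrt(11), - 22*sqrt( 11),  -  61, - 33/5, - 94/17,1/pi , sqrt( 5 )/5,sqrt( 2), sqrt(6), 14*sqrt( 17 ) /17,  sqrt(15 ),  sqrt( 15 ),9*sqrt( 2) /2,  83/9, 19,  30,65.04]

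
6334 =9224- 2890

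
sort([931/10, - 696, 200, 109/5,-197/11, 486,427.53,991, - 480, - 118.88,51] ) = [ -696, - 480, - 118.88, - 197/11,109/5 , 51,931/10,200, 427.53,486,991 ]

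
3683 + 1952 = 5635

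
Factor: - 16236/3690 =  - 22/5 = - 2^1*5^( - 1)*11^1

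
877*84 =73668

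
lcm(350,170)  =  5950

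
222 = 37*6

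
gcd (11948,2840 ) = 4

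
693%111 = 27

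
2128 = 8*266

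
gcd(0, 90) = 90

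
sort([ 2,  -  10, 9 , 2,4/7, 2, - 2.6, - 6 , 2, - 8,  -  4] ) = [ - 10, - 8 ,-6, - 4,-2.6,4/7,2,2,2, 2, 9 ] 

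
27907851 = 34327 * 813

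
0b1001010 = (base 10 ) 74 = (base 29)2g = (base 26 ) 2m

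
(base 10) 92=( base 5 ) 332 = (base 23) 40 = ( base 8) 134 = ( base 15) 62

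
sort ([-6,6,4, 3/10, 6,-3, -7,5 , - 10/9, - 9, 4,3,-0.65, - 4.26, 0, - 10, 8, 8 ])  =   [-10,  -  9, - 7, - 6,-4.26 , - 3,-10/9,- 0.65, 0,3/10, 3, 4 , 4 , 5, 6, 6,8, 8 ] 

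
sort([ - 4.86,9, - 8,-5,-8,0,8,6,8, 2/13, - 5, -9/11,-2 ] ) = [- 8, - 8, - 5, - 5, - 4.86,-2,  -  9/11,0 , 2/13, 6,  8, 8,9 ]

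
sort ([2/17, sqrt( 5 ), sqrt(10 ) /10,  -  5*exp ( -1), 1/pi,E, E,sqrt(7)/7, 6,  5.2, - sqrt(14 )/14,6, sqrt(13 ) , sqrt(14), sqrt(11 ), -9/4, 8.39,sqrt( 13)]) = [ - 9/4,-5 * exp( - 1), - sqrt( 14)/14, 2/17,sqrt( 10 ) /10, 1/pi, sqrt( 7)/7, sqrt( 5), E, E, sqrt(11),  sqrt(13), sqrt ( 13), sqrt(14 ),5.2,6,6,8.39 ] 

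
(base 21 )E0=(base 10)294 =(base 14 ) 170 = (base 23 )CI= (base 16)126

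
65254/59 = 1106 =1106.00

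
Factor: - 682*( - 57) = 38874 = 2^1 * 3^1*11^1*19^1* 31^1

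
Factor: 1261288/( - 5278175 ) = - 2^3 * 5^(-2)*101^1*223^1*30161^( -1 )  =  - 180184/754025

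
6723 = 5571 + 1152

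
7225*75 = 541875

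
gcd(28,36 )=4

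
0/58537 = 0  =  0.00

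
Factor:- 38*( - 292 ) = 2^3 * 19^1*73^1 = 11096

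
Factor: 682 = 2^1*11^1  *31^1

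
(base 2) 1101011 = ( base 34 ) 35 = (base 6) 255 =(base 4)1223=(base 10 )107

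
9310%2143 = 738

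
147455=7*21065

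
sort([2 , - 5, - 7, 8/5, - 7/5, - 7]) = [ - 7, - 7 , - 5 , - 7/5 , 8/5,2]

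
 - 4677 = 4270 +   -  8947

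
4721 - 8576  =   -3855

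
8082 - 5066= 3016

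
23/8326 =1/362 = 0.00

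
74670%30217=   14236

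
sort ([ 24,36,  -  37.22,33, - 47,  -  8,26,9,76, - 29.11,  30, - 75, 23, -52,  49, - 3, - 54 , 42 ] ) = [ - 75, - 54, - 52,  -  47, - 37.22, - 29.11, - 8 , - 3,9,23, 24,26,30,33,36,42,49,76 ] 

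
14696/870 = 16 + 388/435 = 16.89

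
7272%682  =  452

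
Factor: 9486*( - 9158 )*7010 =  - 2^3*3^2*5^1 * 17^1*19^1*31^1*241^1*701^1= - 608978243880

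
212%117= 95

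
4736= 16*296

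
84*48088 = 4039392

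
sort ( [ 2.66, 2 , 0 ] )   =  [ 0,2, 2.66 ] 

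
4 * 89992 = 359968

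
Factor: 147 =3^1  *7^2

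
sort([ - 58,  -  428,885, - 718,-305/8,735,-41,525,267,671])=[ - 718, - 428,-58, - 41, - 305/8,267 , 525 , 671,735,885]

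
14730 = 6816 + 7914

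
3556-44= 3512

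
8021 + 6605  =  14626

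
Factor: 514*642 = 2^2 * 3^1*107^1*257^1=329988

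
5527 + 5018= 10545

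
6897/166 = 6897/166 = 41.55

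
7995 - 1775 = 6220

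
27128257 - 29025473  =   - 1897216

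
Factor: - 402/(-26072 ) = 201/13036  =  2^(-2)*3^1*67^1*3259^( - 1) 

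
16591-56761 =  - 40170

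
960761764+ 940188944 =1900950708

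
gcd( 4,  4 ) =4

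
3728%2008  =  1720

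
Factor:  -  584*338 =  - 2^4*13^2*73^1 = - 197392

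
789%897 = 789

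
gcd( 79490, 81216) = 2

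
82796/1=82796 =82796.00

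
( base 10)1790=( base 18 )598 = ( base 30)1tk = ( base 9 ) 2408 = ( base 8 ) 3376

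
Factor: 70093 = 29^1*2417^1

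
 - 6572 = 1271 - 7843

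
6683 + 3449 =10132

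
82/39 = 2 + 4/39 = 2.10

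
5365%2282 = 801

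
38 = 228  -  190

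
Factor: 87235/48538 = 2^( - 1)*5^1*7^ ( - 1)*73^1*239^1*3467^( - 1)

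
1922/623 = 1922/623 = 3.09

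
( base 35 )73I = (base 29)a9r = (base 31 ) 91i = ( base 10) 8698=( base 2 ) 10000111111010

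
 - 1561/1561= -1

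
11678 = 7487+4191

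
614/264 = 307/132  =  2.33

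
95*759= 72105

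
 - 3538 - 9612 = -13150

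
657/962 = 657/962 = 0.68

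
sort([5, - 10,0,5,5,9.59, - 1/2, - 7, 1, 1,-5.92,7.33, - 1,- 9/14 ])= [ - 10,-7,-5.92,-1, - 9/14, - 1/2, 0, 1,1,5,5, 5,7.33,9.59 ] 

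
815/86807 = 815/86807=0.01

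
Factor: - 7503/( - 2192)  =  2^ ( - 4)*3^1*41^1*61^1*137^ ( - 1)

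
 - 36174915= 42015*( - 861)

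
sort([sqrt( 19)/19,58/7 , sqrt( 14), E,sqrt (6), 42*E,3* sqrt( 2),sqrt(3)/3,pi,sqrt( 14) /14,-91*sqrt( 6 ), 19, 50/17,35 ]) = [-91*sqrt(6),  sqrt ( 19 ) /19, sqrt ( 14 ) /14, sqrt(3)/3,sqrt( 6),E,50/17,pi,sqrt(14),3*sqrt(2), 58/7, 19,35,42*E]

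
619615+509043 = 1128658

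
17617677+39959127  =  57576804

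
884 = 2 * 442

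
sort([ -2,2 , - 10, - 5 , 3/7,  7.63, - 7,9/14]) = [ - 10, -7, - 5,  -  2, 3/7,9/14,2, 7.63]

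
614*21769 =13366166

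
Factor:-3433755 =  - 3^1*5^1*13^1 * 17609^1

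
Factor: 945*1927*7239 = 3^4*5^1*7^1*19^1* 41^1 * 47^1*127^1 = 13182327585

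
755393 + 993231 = 1748624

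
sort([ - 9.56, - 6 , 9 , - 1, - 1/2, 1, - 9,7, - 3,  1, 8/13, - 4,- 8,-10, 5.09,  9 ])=[  -  10, - 9.56, - 9, - 8, - 6, - 4, - 3,-1,  -  1/2,  8/13,1, 1  ,  5.09,7,  9, 9]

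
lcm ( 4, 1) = 4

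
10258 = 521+9737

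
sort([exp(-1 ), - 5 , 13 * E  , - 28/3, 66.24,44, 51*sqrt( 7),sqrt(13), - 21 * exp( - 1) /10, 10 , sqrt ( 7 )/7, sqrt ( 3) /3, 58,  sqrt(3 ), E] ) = [ - 28/3,- 5,-21*exp(-1)/10, exp(-1),sqrt( 7)/7, sqrt(3) /3,  sqrt(  3 ), E,sqrt(13), 10, 13 * E,  44,  58,  66.24, 51*sqrt(7)]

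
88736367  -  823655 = 87912712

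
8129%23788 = 8129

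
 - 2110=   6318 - 8428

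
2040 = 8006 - 5966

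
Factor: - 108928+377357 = 7^1*31^1*1237^1 = 268429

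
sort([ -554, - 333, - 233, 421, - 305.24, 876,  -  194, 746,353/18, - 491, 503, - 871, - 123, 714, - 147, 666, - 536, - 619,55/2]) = [ - 871 , - 619, - 554, - 536, - 491, - 333, - 305.24, - 233, - 194, - 147, - 123, 353/18,  55/2, 421, 503, 666,714 , 746,876 ]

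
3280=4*820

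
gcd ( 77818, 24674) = 1898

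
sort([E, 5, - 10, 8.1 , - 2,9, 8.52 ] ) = [ - 10,-2,E,5, 8.1 , 8.52, 9]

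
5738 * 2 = 11476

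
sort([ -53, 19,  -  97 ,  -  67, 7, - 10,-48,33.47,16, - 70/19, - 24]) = [ - 97, - 67,- 53, - 48, - 24, - 10, - 70/19, 7,16,19,33.47]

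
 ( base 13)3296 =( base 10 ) 7052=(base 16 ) 1b8c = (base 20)HCC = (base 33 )6fn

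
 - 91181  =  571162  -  662343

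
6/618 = 1/103 = 0.01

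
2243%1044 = 155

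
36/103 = 36/103 = 0.35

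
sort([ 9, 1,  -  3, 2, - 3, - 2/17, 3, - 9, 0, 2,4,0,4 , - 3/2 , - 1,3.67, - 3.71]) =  [ - 9,  -  3.71, - 3, - 3, - 3/2 ,-1, - 2/17,  0, 0,1,2, 2, 3,3.67,4, 4,9]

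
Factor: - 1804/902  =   - 2^1 = - 2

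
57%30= 27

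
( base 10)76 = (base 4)1030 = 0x4c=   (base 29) 2i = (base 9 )84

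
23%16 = 7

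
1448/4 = 362 = 362.00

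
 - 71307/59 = -71307/59 = - 1208.59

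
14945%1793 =601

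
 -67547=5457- 73004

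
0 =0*485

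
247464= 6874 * 36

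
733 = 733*1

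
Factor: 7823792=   2^4*337^1*1451^1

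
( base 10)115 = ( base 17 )6D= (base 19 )61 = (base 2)1110011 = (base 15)7A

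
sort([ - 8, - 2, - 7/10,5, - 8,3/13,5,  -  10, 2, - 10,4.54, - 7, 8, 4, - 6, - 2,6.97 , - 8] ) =[ - 10, - 10, - 8, - 8, - 8, - 7, - 6, - 2, - 2,-7/10,3/13,  2,4, 4.54 , 5, 5, 6.97, 8]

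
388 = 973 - 585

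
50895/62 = 820 + 55/62 =820.89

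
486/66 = 7 + 4/11 = 7.36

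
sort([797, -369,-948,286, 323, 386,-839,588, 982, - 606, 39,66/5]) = [ - 948,-839,-606, - 369,66/5, 39, 286,323,386,588,797 , 982] 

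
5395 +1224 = 6619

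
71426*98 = 6999748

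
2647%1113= 421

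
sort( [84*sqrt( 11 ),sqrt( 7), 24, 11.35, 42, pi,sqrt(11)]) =[ sqrt( 7 ) , pi, sqrt(11), 11.35, 24,  42, 84*sqrt(11 )]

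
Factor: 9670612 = 2^2 * 7^1*345379^1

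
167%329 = 167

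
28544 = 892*32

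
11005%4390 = 2225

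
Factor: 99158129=7^1*23^1*43^1*14323^1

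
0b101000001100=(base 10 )2572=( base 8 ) 5014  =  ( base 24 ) 4b4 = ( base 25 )42m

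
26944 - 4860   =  22084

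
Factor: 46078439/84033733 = 7^(-1)* 11^1*19^1*1399^( - 1)*8581^( - 1)*220471^1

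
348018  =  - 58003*( - 6)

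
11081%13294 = 11081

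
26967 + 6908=33875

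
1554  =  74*21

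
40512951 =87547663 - 47034712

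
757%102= 43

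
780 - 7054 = - 6274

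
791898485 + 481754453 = 1273652938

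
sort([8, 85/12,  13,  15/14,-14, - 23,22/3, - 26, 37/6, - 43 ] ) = [ - 43, - 26, - 23, - 14,  15/14, 37/6, 85/12,22/3,8, 13]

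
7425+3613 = 11038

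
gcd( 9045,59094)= 603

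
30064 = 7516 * 4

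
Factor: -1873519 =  - 17^1*191^1*577^1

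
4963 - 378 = 4585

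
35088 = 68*516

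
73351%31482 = 10387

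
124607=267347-142740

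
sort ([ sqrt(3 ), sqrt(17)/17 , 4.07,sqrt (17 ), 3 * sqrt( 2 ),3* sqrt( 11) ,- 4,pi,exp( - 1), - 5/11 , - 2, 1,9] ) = [ - 4,-2, -5/11,sqrt(17)/17, exp( - 1 ),1,sqrt(3),  pi,4.07,sqrt (17),3*sqrt(2 ),9  ,  3*sqrt( 11 )]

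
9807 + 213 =10020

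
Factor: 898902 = 2^1*3^2 * 49939^1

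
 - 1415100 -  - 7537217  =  6122117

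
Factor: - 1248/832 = -2^ (  -  1)*3^1 = -3/2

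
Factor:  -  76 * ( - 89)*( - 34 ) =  - 2^3*17^1 * 19^1*89^1 = - 229976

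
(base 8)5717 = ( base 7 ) 11546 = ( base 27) 43Q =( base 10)3023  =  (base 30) 3AN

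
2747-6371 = -3624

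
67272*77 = 5179944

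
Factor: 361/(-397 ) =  - 19^2 * 397^ ( - 1) 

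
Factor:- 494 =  - 2^1*13^1*19^1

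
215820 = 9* 23980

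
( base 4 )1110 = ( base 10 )84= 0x54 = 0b1010100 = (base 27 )33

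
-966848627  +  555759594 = -411089033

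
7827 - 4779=3048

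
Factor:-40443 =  - 3^1*13^1*17^1*61^1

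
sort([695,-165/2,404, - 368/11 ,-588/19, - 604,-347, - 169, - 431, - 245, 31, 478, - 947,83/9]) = [-947,-604,-431, - 347, - 245, - 169, - 165/2, - 368/11,  -  588/19, 83/9,31,404, 478, 695]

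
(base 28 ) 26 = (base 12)52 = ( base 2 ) 111110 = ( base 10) 62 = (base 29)24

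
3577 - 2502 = 1075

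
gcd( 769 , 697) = 1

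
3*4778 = 14334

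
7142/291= 24 + 158/291 = 24.54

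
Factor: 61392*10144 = 622760448=2^9*3^1*317^1*1279^1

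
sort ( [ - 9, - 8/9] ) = [ - 9, - 8/9 ] 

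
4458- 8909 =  - 4451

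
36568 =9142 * 4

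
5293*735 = 3890355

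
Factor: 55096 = 2^3*71^1*97^1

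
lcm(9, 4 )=36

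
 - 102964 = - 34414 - 68550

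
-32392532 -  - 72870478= 40477946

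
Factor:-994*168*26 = - 4341792 = -  2^5 * 3^1 * 7^2*13^1*71^1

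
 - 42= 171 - 213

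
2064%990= 84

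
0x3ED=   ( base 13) 5C4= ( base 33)UF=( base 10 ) 1005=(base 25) 1F5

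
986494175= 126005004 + 860489171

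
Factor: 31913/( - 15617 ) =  - 47/23  =  - 23^( - 1) *47^1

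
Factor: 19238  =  2^1 * 9619^1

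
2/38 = 1/19 = 0.05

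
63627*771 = 49056417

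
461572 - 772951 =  - 311379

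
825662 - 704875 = 120787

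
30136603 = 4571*6593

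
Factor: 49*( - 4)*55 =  - 2^2 * 5^1*7^2*11^1=-10780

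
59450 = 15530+43920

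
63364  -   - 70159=133523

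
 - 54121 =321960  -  376081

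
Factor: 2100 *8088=2^5 * 3^2*5^2*7^1*337^1 = 16984800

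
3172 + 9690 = 12862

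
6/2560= 3/1280 = 0.00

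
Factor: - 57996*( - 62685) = 3635479260 = 2^2*3^6 * 5^1*7^1*179^1 * 199^1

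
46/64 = 23/32 = 0.72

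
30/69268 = 15/34634 = 0.00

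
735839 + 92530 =828369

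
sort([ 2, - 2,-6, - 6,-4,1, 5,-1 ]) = [ - 6, - 6 , - 4,-2,  -  1, 1,2, 5]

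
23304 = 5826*4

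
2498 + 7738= 10236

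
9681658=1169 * 8282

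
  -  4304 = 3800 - 8104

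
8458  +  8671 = 17129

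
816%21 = 18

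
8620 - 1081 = 7539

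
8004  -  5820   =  2184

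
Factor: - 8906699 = - 59^1*150961^1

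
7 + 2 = 9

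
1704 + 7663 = 9367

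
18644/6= 9322/3 = 3107.33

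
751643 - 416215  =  335428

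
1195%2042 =1195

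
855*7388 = 6316740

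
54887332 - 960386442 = - 905499110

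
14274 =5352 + 8922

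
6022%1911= 289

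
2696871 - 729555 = 1967316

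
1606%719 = 168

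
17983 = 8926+9057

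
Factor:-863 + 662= - 3^1*67^1= - 201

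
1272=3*424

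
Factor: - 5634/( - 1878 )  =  3^1 = 3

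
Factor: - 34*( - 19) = 646 = 2^1 * 17^1*19^1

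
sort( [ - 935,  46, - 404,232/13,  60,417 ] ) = [ -935,  -  404,  232/13,46,60, 417 ] 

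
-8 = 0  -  8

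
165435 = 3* 55145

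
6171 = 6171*1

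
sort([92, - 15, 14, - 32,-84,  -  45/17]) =[ - 84,-32,-15, - 45/17, 14,92 ] 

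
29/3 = 29/3 = 9.67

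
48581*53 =2574793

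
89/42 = 2+5/42 = 2.12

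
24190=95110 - 70920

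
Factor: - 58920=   -  2^3*3^1 * 5^1*491^1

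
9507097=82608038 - 73100941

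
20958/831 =25  +  61/277= 25.22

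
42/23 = 42/23 = 1.83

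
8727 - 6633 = 2094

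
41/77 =41/77 = 0.53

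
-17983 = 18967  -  36950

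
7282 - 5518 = 1764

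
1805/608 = 2 + 31/32 =2.97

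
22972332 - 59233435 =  - 36261103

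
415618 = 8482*49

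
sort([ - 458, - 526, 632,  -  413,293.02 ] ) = [ - 526,-458,-413, 293.02, 632 ] 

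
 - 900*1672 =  - 1504800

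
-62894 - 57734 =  - 120628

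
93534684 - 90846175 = 2688509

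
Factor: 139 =139^1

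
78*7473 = 582894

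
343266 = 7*49038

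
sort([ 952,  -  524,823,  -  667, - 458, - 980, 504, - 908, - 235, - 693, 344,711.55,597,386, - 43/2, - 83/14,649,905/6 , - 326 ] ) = [- 980, - 908, - 693 , - 667,  -  524,-458 , - 326, - 235,-43/2, - 83/14,905/6, 344,386,504,  597, 649, 711.55,823,952]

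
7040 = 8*880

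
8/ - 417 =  - 8/417 = - 0.02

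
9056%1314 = 1172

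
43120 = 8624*5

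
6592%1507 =564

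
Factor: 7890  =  2^1*3^1*5^1*  263^1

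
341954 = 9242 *37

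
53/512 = 53/512  =  0.10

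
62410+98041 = 160451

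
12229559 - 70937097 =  - 58707538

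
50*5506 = 275300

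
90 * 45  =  4050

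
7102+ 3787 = 10889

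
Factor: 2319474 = 2^1 * 3^1 * 193^1*2003^1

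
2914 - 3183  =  -269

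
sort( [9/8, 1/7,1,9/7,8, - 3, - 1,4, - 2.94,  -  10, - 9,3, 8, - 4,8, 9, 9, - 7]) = [ - 10 ,- 9, - 7 , - 4, - 3, - 2.94,-1,1/7,1, 9/8,9/7,3,4 , 8,8,8,9,9 ]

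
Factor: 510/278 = 255/139 =3^1*5^1 * 17^1*139^( - 1)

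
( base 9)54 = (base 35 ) 1E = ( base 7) 100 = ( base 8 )61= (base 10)49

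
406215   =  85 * 4779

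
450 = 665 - 215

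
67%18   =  13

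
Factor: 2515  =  5^1 * 503^1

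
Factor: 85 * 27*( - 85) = -3^3*5^2* 17^2 = - 195075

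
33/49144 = 33/49144 = 0.00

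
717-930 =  - 213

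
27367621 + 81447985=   108815606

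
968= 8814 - 7846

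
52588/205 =256 + 108/205 = 256.53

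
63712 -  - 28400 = 92112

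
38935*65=2530775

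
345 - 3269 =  - 2924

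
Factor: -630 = - 2^1 * 3^2*5^1 * 7^1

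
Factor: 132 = 2^2*3^1 * 11^1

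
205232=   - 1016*( -202) 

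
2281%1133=15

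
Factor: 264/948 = 22/79 = 2^1*11^1*79^ (  -  1)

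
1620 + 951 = 2571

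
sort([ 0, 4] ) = [ 0, 4 ]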